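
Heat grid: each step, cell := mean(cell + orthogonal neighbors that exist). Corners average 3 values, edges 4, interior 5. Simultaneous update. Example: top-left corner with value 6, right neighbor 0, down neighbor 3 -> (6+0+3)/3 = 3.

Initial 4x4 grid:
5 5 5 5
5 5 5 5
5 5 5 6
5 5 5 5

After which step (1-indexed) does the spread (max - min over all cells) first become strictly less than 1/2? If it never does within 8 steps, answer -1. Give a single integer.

Answer: 1

Derivation:
Step 1: max=16/3, min=5, spread=1/3
  -> spread < 1/2 first at step 1
Step 2: max=631/120, min=5, spread=31/120
Step 3: max=5611/1080, min=5, spread=211/1080
Step 4: max=556843/108000, min=5, spread=16843/108000
Step 5: max=4998643/972000, min=45079/9000, spread=130111/972000
Step 6: max=149442367/29160000, min=2707159/540000, spread=3255781/29160000
Step 7: max=4474353691/874800000, min=2711107/540000, spread=82360351/874800000
Step 8: max=133971316891/26244000000, min=488506441/97200000, spread=2074577821/26244000000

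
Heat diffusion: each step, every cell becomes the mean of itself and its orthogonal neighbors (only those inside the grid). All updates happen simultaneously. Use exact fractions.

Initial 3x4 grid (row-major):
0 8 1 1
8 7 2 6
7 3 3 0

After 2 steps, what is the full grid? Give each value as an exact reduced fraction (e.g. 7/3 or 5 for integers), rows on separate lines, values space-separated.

Answer: 89/18 269/60 101/30 95/36
673/120 239/50 333/100 703/240
11/2 93/20 69/20 29/12

Derivation:
After step 1:
  16/3 4 3 8/3
  11/2 28/5 19/5 9/4
  6 5 2 3
After step 2:
  89/18 269/60 101/30 95/36
  673/120 239/50 333/100 703/240
  11/2 93/20 69/20 29/12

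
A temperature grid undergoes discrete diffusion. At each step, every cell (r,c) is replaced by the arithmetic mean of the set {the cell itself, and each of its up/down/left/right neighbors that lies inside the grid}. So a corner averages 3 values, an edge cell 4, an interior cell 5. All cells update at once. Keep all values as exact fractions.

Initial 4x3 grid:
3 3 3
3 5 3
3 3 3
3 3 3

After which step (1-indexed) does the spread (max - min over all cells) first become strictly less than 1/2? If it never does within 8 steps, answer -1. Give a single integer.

Step 1: max=7/2, min=3, spread=1/2
Step 2: max=173/50, min=3, spread=23/50
  -> spread < 1/2 first at step 2
Step 3: max=8011/2400, min=613/200, spread=131/480
Step 4: max=71351/21600, min=11191/3600, spread=841/4320
Step 5: max=28462051/8640000, min=2253373/720000, spread=56863/345600
Step 6: max=254814341/77760000, min=20429543/6480000, spread=386393/3110400
Step 7: max=101705723131/31104000000, min=8196358813/2592000000, spread=26795339/248832000
Step 8: max=6082535714129/1866240000000, min=493646149667/155520000000, spread=254051069/2985984000

Answer: 2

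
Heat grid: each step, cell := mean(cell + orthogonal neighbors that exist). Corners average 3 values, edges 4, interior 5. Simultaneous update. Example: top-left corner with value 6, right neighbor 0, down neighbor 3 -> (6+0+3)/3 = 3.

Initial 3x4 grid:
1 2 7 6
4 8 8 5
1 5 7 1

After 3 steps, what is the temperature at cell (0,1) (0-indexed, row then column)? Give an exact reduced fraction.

Answer: 33989/7200

Derivation:
Step 1: cell (0,1) = 9/2
Step 2: cell (0,1) = 1079/240
Step 3: cell (0,1) = 33989/7200
Full grid after step 3:
  8339/2160 33989/7200 12943/2400 815/144
  29239/7200 28507/6000 33197/6000 19537/3600
  1123/270 8741/1800 18727/3600 1145/216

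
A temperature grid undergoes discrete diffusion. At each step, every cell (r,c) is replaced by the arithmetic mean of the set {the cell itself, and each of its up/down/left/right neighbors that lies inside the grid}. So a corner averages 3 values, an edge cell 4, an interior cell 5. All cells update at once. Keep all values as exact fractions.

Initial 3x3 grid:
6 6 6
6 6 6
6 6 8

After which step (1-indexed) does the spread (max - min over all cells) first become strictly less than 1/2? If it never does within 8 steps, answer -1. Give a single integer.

Step 1: max=20/3, min=6, spread=2/3
Step 2: max=59/9, min=6, spread=5/9
Step 3: max=689/108, min=6, spread=41/108
  -> spread < 1/2 first at step 3
Step 4: max=41011/6480, min=1091/180, spread=347/1296
Step 5: max=2439737/388800, min=10957/1800, spread=2921/15552
Step 6: max=145796539/23328000, min=1321483/216000, spread=24611/186624
Step 7: max=8716802033/1399680000, min=29816741/4860000, spread=207329/2239488
Step 8: max=521914752451/83980800000, min=1594001599/259200000, spread=1746635/26873856

Answer: 3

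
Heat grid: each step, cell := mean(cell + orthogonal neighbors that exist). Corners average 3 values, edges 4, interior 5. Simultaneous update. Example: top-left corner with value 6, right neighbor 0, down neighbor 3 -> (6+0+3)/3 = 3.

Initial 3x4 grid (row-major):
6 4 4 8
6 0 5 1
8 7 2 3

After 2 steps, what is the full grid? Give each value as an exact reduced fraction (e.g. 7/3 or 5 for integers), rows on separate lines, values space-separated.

After step 1:
  16/3 7/2 21/4 13/3
  5 22/5 12/5 17/4
  7 17/4 17/4 2
After step 2:
  83/18 1109/240 929/240 83/18
  163/30 391/100 411/100 779/240
  65/12 199/40 129/40 7/2

Answer: 83/18 1109/240 929/240 83/18
163/30 391/100 411/100 779/240
65/12 199/40 129/40 7/2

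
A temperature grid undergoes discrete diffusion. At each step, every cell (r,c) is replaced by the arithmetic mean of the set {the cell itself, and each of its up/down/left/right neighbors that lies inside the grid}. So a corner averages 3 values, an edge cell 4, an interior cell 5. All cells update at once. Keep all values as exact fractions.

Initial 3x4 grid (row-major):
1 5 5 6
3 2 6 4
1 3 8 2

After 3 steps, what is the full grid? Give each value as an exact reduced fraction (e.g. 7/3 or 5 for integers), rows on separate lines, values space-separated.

After step 1:
  3 13/4 11/2 5
  7/4 19/5 5 9/2
  7/3 7/2 19/4 14/3
After step 2:
  8/3 311/80 75/16 5
  653/240 173/50 471/100 115/24
  91/36 863/240 215/48 167/36
After step 3:
  371/120 8821/2400 3657/800 695/144
  40951/14400 22049/6000 13277/3000 34453/7200
  398/135 25313/7200 31363/7200 2003/432

Answer: 371/120 8821/2400 3657/800 695/144
40951/14400 22049/6000 13277/3000 34453/7200
398/135 25313/7200 31363/7200 2003/432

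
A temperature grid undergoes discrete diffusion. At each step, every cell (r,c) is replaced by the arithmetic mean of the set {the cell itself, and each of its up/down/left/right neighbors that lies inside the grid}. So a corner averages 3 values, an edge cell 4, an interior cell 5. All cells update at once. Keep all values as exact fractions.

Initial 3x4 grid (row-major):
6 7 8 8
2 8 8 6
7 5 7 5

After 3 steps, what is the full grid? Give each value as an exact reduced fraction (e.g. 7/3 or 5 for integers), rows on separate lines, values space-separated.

Answer: 857/144 7969/1200 25237/3600 15539/2160
85343/14400 37477/6000 41237/6000 98323/14400
2447/432 11191/1800 321/50 4753/720

Derivation:
After step 1:
  5 29/4 31/4 22/3
  23/4 6 37/5 27/4
  14/3 27/4 25/4 6
After step 2:
  6 13/2 223/30 131/18
  257/48 663/100 683/100 1649/240
  103/18 71/12 33/5 19/3
After step 3:
  857/144 7969/1200 25237/3600 15539/2160
  85343/14400 37477/6000 41237/6000 98323/14400
  2447/432 11191/1800 321/50 4753/720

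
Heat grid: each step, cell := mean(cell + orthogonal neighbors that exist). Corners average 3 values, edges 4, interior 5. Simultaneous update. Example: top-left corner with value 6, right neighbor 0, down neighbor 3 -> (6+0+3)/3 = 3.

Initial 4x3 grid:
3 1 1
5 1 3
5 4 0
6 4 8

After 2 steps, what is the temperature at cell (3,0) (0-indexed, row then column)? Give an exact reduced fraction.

Answer: 31/6

Derivation:
Step 1: cell (3,0) = 5
Step 2: cell (3,0) = 31/6
Full grid after step 2:
  8/3 269/120 53/36
  143/40 237/100 71/30
  163/40 397/100 59/20
  31/6 173/40 53/12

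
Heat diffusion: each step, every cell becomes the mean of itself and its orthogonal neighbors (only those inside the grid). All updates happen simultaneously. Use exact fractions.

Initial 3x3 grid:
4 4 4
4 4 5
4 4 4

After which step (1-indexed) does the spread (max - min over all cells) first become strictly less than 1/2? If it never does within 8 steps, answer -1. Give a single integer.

Answer: 1

Derivation:
Step 1: max=13/3, min=4, spread=1/3
  -> spread < 1/2 first at step 1
Step 2: max=1027/240, min=4, spread=67/240
Step 3: max=9077/2160, min=807/200, spread=1807/10800
Step 4: max=3613963/864000, min=21961/5400, spread=33401/288000
Step 5: max=32333933/7776000, min=2203391/540000, spread=3025513/38880000
Step 6: max=12906526867/3110400000, min=117955949/28800000, spread=53531/995328
Step 7: max=772528925849/186624000000, min=31895116051/7776000000, spread=450953/11943936
Step 8: max=46298663560603/11197440000000, min=3833488610519/933120000000, spread=3799043/143327232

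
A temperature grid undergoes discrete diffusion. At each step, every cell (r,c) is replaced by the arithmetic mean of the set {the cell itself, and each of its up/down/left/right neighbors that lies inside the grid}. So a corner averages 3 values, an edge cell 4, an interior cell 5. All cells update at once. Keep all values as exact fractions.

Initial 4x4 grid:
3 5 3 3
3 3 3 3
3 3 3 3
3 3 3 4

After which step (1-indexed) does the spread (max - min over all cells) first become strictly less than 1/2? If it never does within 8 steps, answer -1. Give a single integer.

Step 1: max=11/3, min=3, spread=2/3
Step 2: max=211/60, min=3, spread=31/60
Step 3: max=1831/540, min=145/48, spread=799/2160
  -> spread < 1/2 first at step 3
Step 4: max=178843/54000, min=22031/7200, spread=27221/108000
Step 5: max=1596643/486000, min=665357/216000, spread=398359/1944000
Step 6: max=47446357/14580000, min=20108027/6480000, spread=1762637/11664000
Step 7: max=708046493/218700000, min=24234341/7776000, spread=211645219/1749600000
Step 8: max=42287659891/13122000000, min=18247325531/5832000000, spread=984941957/10497600000

Answer: 3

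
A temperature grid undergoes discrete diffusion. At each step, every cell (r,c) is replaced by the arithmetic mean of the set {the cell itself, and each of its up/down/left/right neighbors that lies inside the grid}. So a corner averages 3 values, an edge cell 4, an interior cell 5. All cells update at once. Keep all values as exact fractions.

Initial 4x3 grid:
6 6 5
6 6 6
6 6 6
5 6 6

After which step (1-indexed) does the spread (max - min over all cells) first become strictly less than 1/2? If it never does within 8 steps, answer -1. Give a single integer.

Answer: 1

Derivation:
Step 1: max=6, min=17/3, spread=1/3
  -> spread < 1/2 first at step 1
Step 2: max=95/16, min=103/18, spread=31/144
Step 3: max=425/72, min=1255/216, spread=5/54
Step 4: max=9419/1600, min=151303/25920, spread=803/16200
Step 5: max=3047129/518400, min=9104987/1555200, spread=91/3888
Step 6: max=76124119/12960000, min=546988933/93312000, spread=5523619/466560000
Step 7: max=3652678583/622080000, min=32841307247/5598720000, spread=205/34992
Step 8: max=657362165791/111974400000, min=1971102297373/335923200000, spread=4921/1679616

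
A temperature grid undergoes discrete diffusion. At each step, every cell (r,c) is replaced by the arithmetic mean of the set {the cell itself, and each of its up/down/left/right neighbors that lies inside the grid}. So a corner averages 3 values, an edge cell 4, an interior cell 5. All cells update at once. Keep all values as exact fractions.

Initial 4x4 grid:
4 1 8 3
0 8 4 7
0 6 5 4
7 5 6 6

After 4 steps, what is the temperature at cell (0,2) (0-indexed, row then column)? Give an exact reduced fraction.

Answer: 38757/8000

Derivation:
Step 1: cell (0,2) = 4
Step 2: cell (0,2) = 433/80
Step 3: cell (0,2) = 3733/800
Step 4: cell (0,2) = 38757/8000
Full grid after step 4:
  24253/6480 882703/216000 38757/8000 108089/21600
  809983/216000 78859/18000 288851/60000 188159/36000
  300581/72000 272053/60000 462109/90000 112553/21600
  95167/21600 2419/500 27839/5400 173611/32400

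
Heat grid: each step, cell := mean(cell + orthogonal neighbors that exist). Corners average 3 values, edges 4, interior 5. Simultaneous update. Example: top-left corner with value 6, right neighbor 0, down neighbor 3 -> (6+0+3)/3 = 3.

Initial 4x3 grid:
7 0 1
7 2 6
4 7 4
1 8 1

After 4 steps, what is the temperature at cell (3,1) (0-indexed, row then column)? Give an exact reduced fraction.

Step 1: cell (3,1) = 17/4
Step 2: cell (3,1) = 215/48
Step 3: cell (3,1) = 64313/14400
Step 4: cell (3,1) = 3850747/864000
Full grid after step 4:
  129947/32400 179849/48000 113197/32400
  927463/216000 241393/60000 821213/216000
  972323/216000 1570133/360000 899573/216000
  589933/129600 3850747/864000 563533/129600

Answer: 3850747/864000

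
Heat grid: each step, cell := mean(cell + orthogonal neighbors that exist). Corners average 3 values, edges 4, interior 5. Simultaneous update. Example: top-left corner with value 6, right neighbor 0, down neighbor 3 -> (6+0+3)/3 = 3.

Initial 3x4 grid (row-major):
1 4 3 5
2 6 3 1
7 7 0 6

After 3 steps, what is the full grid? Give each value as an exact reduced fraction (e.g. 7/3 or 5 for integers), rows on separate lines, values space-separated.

After step 1:
  7/3 7/2 15/4 3
  4 22/5 13/5 15/4
  16/3 5 4 7/3
After step 2:
  59/18 839/240 257/80 7/2
  241/60 39/10 37/10 701/240
  43/9 281/60 209/60 121/36
After step 3:
  7769/2160 4999/1440 1669/480 289/90
  575/144 4751/1200 1033/300 9707/2880
  1213/270 379/90 2741/720 7031/2160

Answer: 7769/2160 4999/1440 1669/480 289/90
575/144 4751/1200 1033/300 9707/2880
1213/270 379/90 2741/720 7031/2160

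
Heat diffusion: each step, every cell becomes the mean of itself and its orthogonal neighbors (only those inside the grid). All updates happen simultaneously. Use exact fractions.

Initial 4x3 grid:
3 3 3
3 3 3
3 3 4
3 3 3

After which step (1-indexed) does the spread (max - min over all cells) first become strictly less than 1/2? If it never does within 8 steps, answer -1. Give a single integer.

Step 1: max=10/3, min=3, spread=1/3
  -> spread < 1/2 first at step 1
Step 2: max=391/120, min=3, spread=31/120
Step 3: max=3451/1080, min=3, spread=211/1080
Step 4: max=340897/108000, min=5447/1800, spread=14077/108000
Step 5: max=3056407/972000, min=327683/108000, spread=5363/48600
Step 6: max=91220809/29160000, min=182869/60000, spread=93859/1166400
Step 7: max=5459074481/1749600000, min=296936467/97200000, spread=4568723/69984000
Step 8: max=326708435629/104976000000, min=8929618889/2916000000, spread=8387449/167961600

Answer: 1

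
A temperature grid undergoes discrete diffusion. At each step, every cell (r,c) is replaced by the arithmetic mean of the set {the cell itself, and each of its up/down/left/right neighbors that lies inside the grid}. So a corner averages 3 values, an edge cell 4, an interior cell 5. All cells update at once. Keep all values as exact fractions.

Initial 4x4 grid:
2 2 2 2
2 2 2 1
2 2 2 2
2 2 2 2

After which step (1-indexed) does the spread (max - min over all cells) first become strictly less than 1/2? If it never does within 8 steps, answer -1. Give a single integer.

Answer: 1

Derivation:
Step 1: max=2, min=5/3, spread=1/3
  -> spread < 1/2 first at step 1
Step 2: max=2, min=209/120, spread=31/120
Step 3: max=2, min=1949/1080, spread=211/1080
Step 4: max=2, min=199157/108000, spread=16843/108000
Step 5: max=17921/9000, min=1805357/972000, spread=130111/972000
Step 6: max=1072841/540000, min=54677633/29160000, spread=3255781/29160000
Step 7: max=1068893/540000, min=1649246309/874800000, spread=82360351/874800000
Step 8: max=191893559/97200000, min=49736683109/26244000000, spread=2074577821/26244000000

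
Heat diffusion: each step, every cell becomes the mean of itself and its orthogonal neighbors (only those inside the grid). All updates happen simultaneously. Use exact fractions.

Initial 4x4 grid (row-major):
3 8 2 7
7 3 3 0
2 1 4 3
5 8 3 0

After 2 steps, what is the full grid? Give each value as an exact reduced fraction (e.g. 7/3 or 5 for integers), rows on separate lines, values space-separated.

After step 1:
  6 4 5 3
  15/4 22/5 12/5 13/4
  15/4 18/5 14/5 7/4
  5 17/4 15/4 2
After step 2:
  55/12 97/20 18/5 15/4
  179/40 363/100 357/100 13/5
  161/40 94/25 143/50 49/20
  13/3 83/20 16/5 5/2

Answer: 55/12 97/20 18/5 15/4
179/40 363/100 357/100 13/5
161/40 94/25 143/50 49/20
13/3 83/20 16/5 5/2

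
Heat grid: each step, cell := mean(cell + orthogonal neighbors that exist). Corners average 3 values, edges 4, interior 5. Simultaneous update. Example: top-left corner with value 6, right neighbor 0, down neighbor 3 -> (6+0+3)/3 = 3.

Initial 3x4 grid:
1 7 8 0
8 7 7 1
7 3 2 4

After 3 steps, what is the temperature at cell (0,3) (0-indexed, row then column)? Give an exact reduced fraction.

Answer: 575/144

Derivation:
Step 1: cell (0,3) = 3
Step 2: cell (0,3) = 23/6
Step 3: cell (0,3) = 575/144
Full grid after step 3:
  3101/540 39059/7200 11503/2400 575/144
  81043/14400 32657/6000 6743/1500 847/225
  1999/360 12203/2400 30959/7200 1507/432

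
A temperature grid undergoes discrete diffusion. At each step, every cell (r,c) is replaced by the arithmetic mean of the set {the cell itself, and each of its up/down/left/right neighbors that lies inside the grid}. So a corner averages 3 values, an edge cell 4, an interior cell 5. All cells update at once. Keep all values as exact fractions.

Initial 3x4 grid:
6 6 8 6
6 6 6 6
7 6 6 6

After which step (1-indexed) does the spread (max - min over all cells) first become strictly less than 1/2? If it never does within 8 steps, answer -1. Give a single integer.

Step 1: max=20/3, min=6, spread=2/3
Step 2: max=391/60, min=6, spread=31/60
Step 3: max=3451/540, min=14693/2400, spread=5803/21600
  -> spread < 1/2 first at step 3
Step 4: max=683909/108000, min=133013/21600, spread=4711/27000
Step 5: max=6123479/972000, min=13370497/2160000, spread=2135107/19440000
Step 6: max=610304261/97200000, min=1206801497/194400000, spread=552281/7776000
Step 7: max=10965031357/1749600000, min=174040350437/27993600000, spread=56006051/1119744000
Step 8: max=1094904024133/174960000000, min=4354592288657/699840000000, spread=200190463/5598720000

Answer: 3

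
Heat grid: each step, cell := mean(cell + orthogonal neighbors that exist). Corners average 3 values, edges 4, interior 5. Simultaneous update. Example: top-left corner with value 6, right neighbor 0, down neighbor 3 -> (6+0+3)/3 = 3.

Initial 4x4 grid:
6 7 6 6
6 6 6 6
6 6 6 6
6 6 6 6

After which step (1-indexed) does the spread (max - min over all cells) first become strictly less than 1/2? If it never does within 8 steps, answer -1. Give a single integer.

Step 1: max=19/3, min=6, spread=1/3
  -> spread < 1/2 first at step 1
Step 2: max=751/120, min=6, spread=31/120
Step 3: max=6691/1080, min=6, spread=211/1080
Step 4: max=664843/108000, min=6, spread=16843/108000
Step 5: max=5970643/972000, min=54079/9000, spread=130111/972000
Step 6: max=178602367/29160000, min=3247159/540000, spread=3255781/29160000
Step 7: max=5349153691/874800000, min=3251107/540000, spread=82360351/874800000
Step 8: max=160215316891/26244000000, min=585706441/97200000, spread=2074577821/26244000000

Answer: 1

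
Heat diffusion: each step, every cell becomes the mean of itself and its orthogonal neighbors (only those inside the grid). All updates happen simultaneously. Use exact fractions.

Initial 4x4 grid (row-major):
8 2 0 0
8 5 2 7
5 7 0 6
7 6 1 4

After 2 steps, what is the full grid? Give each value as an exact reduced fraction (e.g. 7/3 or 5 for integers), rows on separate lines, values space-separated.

After step 1:
  6 15/4 1 7/3
  13/2 24/5 14/5 15/4
  27/4 23/5 16/5 17/4
  6 21/4 11/4 11/3
After step 2:
  65/12 311/80 593/240 85/36
  481/80 449/100 311/100 197/60
  477/80 123/25 88/25 223/60
  6 93/20 223/60 32/9

Answer: 65/12 311/80 593/240 85/36
481/80 449/100 311/100 197/60
477/80 123/25 88/25 223/60
6 93/20 223/60 32/9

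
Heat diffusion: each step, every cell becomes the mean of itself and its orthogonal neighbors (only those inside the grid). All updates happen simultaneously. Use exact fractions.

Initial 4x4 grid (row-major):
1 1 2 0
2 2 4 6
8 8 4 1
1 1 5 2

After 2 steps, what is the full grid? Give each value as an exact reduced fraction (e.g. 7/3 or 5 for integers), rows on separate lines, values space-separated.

Answer: 73/36 479/240 571/240 43/18
191/60 327/100 159/50 46/15
239/60 209/50 377/100 49/15
71/18 881/240 829/240 107/36

Derivation:
After step 1:
  4/3 3/2 7/4 8/3
  13/4 17/5 18/5 11/4
  19/4 23/5 22/5 13/4
  10/3 15/4 3 8/3
After step 2:
  73/36 479/240 571/240 43/18
  191/60 327/100 159/50 46/15
  239/60 209/50 377/100 49/15
  71/18 881/240 829/240 107/36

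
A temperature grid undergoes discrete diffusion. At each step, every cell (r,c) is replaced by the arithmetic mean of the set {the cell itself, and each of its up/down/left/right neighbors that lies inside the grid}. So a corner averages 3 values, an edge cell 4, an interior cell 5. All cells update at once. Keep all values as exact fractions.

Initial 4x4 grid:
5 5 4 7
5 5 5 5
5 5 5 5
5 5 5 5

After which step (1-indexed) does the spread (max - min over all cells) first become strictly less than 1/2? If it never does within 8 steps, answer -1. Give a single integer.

Step 1: max=11/2, min=19/4, spread=3/4
Step 2: max=193/36, min=491/100, spread=203/450
  -> spread < 1/2 first at step 2
Step 3: max=18679/3600, min=1487/300, spread=167/720
Step 4: max=167389/32400, min=26809/5400, spread=1307/6480
Step 5: max=4976887/972000, min=1344419/270000, spread=684893/4860000
Step 6: max=148872223/29160000, min=1077817/216000, spread=210433/1822500
Step 7: max=4450063219/874800000, min=84301/16875, spread=79899379/874800000
Step 8: max=133243462939/26244000000, min=24298476331/4860000000, spread=5079226879/65610000000

Answer: 2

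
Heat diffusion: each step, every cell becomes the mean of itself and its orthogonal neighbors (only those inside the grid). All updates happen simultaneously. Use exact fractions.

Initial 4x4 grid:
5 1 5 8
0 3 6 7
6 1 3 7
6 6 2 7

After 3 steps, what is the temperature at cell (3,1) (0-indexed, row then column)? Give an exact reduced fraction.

Answer: 9931/2400

Derivation:
Step 1: cell (3,1) = 15/4
Step 2: cell (3,1) = 361/80
Step 3: cell (3,1) = 9931/2400
Full grid after step 3:
  713/240 2209/600 8527/1800 6239/1080
  2687/800 6957/2000 2857/600 20189/3600
  8741/2400 403/100 5371/1200 19357/3600
  779/180 9931/2400 33689/7200 10913/2160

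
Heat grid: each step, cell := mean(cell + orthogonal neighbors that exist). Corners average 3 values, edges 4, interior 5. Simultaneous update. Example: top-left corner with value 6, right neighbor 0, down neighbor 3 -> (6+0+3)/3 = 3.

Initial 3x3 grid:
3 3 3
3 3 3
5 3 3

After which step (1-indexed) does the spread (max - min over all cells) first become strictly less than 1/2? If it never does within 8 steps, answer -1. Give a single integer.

Step 1: max=11/3, min=3, spread=2/3
Step 2: max=32/9, min=3, spread=5/9
Step 3: max=365/108, min=3, spread=41/108
  -> spread < 1/2 first at step 3
Step 4: max=21571/6480, min=551/180, spread=347/1296
Step 5: max=1273337/388800, min=5557/1800, spread=2921/15552
Step 6: max=75812539/23328000, min=673483/216000, spread=24611/186624
Step 7: max=4517762033/1399680000, min=15236741/4860000, spread=207329/2239488
Step 8: max=269972352451/83980800000, min=816401599/259200000, spread=1746635/26873856

Answer: 3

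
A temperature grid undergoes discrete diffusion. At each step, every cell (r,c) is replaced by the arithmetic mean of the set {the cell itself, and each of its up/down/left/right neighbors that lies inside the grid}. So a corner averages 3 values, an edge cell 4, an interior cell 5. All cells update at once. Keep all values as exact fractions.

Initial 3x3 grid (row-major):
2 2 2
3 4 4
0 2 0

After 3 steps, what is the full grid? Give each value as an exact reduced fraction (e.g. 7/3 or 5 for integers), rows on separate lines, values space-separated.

Answer: 1051/432 1187/480 139/54
2119/960 2849/1200 3401/1440
887/432 2951/1440 79/36

Derivation:
After step 1:
  7/3 5/2 8/3
  9/4 3 5/2
  5/3 3/2 2
After step 2:
  85/36 21/8 23/9
  37/16 47/20 61/24
  65/36 49/24 2
After step 3:
  1051/432 1187/480 139/54
  2119/960 2849/1200 3401/1440
  887/432 2951/1440 79/36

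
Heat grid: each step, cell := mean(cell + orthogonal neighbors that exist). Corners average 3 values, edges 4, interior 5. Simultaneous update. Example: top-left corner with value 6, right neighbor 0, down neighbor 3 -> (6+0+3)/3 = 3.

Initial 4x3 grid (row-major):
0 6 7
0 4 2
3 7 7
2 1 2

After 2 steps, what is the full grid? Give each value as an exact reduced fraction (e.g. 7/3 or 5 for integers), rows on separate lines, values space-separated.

Answer: 8/3 301/80 19/4
211/80 96/25 183/40
223/80 187/50 517/120
8/3 191/60 65/18

Derivation:
After step 1:
  2 17/4 5
  7/4 19/5 5
  3 22/5 9/2
  2 3 10/3
After step 2:
  8/3 301/80 19/4
  211/80 96/25 183/40
  223/80 187/50 517/120
  8/3 191/60 65/18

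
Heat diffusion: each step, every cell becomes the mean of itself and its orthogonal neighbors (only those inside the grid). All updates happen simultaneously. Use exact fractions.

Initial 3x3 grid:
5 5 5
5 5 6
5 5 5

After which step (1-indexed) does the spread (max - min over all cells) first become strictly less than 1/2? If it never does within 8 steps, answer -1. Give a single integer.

Answer: 1

Derivation:
Step 1: max=16/3, min=5, spread=1/3
  -> spread < 1/2 first at step 1
Step 2: max=1267/240, min=5, spread=67/240
Step 3: max=11237/2160, min=1007/200, spread=1807/10800
Step 4: max=4477963/864000, min=27361/5400, spread=33401/288000
Step 5: max=40109933/7776000, min=2743391/540000, spread=3025513/38880000
Step 6: max=16016926867/3110400000, min=146755949/28800000, spread=53531/995328
Step 7: max=959152925849/186624000000, min=39671116051/7776000000, spread=450953/11943936
Step 8: max=57496103560603/11197440000000, min=4766608610519/933120000000, spread=3799043/143327232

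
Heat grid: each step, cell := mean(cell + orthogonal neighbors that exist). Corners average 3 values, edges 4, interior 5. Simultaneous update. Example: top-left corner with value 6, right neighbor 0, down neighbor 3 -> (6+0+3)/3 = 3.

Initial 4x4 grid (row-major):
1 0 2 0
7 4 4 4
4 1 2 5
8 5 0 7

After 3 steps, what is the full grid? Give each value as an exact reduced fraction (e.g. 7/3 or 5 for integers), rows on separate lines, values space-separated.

Answer: 6337/2160 18481/7200 5611/2400 38/15
12653/3600 18283/6000 1449/500 2347/800
14729/3600 5497/1500 6567/2000 2827/800
592/135 13949/3600 4403/1200 871/240

Derivation:
After step 1:
  8/3 7/4 3/2 2
  4 16/5 16/5 13/4
  5 16/5 12/5 9/2
  17/3 7/2 7/2 4
After step 2:
  101/36 547/240 169/80 9/4
  223/60 307/100 271/100 259/80
  67/15 173/50 84/25 283/80
  85/18 119/30 67/20 4
After step 3:
  6337/2160 18481/7200 5611/2400 38/15
  12653/3600 18283/6000 1449/500 2347/800
  14729/3600 5497/1500 6567/2000 2827/800
  592/135 13949/3600 4403/1200 871/240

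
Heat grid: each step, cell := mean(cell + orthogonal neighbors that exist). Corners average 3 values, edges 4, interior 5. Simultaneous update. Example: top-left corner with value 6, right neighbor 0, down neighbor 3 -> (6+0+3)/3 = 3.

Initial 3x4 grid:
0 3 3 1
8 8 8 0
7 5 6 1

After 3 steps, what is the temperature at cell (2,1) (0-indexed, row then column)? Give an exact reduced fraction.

Answer: 20327/3600

Derivation:
Step 1: cell (2,1) = 13/2
Step 2: cell (2,1) = 737/120
Step 3: cell (2,1) = 20327/3600
Full grid after step 3:
  1283/270 31429/7200 26609/7200 1255/432
  77983/14400 15631/3000 25027/6000 23629/7200
  13009/2160 20327/3600 2099/450 97/27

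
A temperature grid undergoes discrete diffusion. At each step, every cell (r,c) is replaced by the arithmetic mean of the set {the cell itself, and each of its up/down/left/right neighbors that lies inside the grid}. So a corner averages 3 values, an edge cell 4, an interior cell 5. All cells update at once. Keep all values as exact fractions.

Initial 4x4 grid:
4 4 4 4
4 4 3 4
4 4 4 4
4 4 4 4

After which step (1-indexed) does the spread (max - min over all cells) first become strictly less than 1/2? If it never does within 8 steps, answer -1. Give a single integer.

Step 1: max=4, min=15/4, spread=1/4
  -> spread < 1/2 first at step 1
Step 2: max=4, min=189/50, spread=11/50
Step 3: max=4, min=9233/2400, spread=367/2400
Step 4: max=2387/600, min=41629/10800, spread=1337/10800
Step 5: max=71531/18000, min=1254331/324000, spread=33227/324000
Step 6: max=427951/108000, min=37665673/9720000, spread=849917/9720000
Step 7: max=6411467/1620000, min=1132685653/291600000, spread=21378407/291600000
Step 8: max=1920311657/486000000, min=34025537629/8748000000, spread=540072197/8748000000

Answer: 1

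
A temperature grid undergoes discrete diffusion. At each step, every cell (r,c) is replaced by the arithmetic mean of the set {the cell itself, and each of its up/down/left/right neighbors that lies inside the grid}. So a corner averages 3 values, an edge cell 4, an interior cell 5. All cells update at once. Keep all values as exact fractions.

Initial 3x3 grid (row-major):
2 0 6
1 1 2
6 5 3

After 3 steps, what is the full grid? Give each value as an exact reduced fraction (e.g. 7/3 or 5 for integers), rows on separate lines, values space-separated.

Answer: 1481/720 32921/14400 5233/2160
6191/2400 2567/1000 71/25
239/80 45571/14400 6683/2160

Derivation:
After step 1:
  1 9/4 8/3
  5/2 9/5 3
  4 15/4 10/3
After step 2:
  23/12 463/240 95/36
  93/40 133/50 27/10
  41/12 773/240 121/36
After step 3:
  1481/720 32921/14400 5233/2160
  6191/2400 2567/1000 71/25
  239/80 45571/14400 6683/2160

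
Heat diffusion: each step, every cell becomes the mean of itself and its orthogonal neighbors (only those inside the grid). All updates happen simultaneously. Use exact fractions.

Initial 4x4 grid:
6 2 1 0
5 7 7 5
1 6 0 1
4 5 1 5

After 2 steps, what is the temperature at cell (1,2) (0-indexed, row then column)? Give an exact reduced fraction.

Step 1: cell (1,2) = 4
Step 2: cell (1,2) = 363/100
Full grid after step 2:
  157/36 487/120 25/8 31/12
  1109/240 439/100 363/100 3
  953/240 101/25 163/50 17/6
  34/9 833/240 145/48 47/18

Answer: 363/100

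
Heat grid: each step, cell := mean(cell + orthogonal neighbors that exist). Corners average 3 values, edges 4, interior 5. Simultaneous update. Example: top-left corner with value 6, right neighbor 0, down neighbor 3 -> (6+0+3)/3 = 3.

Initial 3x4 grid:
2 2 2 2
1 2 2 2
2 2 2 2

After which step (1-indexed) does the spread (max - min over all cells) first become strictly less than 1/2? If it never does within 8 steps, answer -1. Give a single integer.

Step 1: max=2, min=5/3, spread=1/3
  -> spread < 1/2 first at step 1
Step 2: max=2, min=413/240, spread=67/240
Step 3: max=2, min=3883/2160, spread=437/2160
Step 4: max=1991/1000, min=1570469/864000, spread=29951/172800
Step 5: max=6671/3375, min=14336179/7776000, spread=206761/1555200
Step 6: max=10634329/5400000, min=5764604429/3110400000, spread=14430763/124416000
Step 7: max=846347273/432000000, min=348140258311/186624000000, spread=139854109/1492992000
Step 8: max=75908771023/38880000000, min=20972408109749/11197440000000, spread=7114543559/89579520000

Answer: 1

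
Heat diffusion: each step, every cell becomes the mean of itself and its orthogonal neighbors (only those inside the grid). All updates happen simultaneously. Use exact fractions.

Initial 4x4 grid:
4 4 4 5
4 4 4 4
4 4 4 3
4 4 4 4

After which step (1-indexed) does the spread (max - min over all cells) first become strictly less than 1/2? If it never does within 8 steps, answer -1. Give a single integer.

Answer: 2

Derivation:
Step 1: max=13/3, min=11/3, spread=2/3
Step 2: max=151/36, min=913/240, spread=281/720
  -> spread < 1/2 first at step 2
Step 3: max=445/108, min=8263/2160, spread=637/2160
Step 4: max=66047/16200, min=250693/64800, spread=2699/12960
Step 5: max=1969559/486000, min=7563919/1944000, spread=314317/1944000
Step 6: max=156971287/38880000, min=228138301/58320000, spread=14637259/116640000
Step 7: max=23479891343/5832000000, min=6868842703/1749600000, spread=1751246999/17496000000
Step 8: max=234358812857/58320000000, min=206678222293/52488000000, spread=42447092783/524880000000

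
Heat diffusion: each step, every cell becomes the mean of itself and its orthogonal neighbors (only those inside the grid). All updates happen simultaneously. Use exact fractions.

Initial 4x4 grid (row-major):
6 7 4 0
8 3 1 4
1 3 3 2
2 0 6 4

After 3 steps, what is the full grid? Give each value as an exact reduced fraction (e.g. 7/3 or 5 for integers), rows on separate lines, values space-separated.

After step 1:
  7 5 3 8/3
  9/2 22/5 3 7/4
  7/2 2 3 13/4
  1 11/4 13/4 4
After step 2:
  11/2 97/20 41/12 89/36
  97/20 189/50 303/100 8/3
  11/4 313/100 29/10 3
  29/12 9/4 13/4 7/2
After step 3:
  76/15 329/75 1549/450 77/27
  211/50 491/125 2369/750 2513/900
  493/150 1481/500 1531/500 181/60
  89/36 1657/600 119/40 13/4

Answer: 76/15 329/75 1549/450 77/27
211/50 491/125 2369/750 2513/900
493/150 1481/500 1531/500 181/60
89/36 1657/600 119/40 13/4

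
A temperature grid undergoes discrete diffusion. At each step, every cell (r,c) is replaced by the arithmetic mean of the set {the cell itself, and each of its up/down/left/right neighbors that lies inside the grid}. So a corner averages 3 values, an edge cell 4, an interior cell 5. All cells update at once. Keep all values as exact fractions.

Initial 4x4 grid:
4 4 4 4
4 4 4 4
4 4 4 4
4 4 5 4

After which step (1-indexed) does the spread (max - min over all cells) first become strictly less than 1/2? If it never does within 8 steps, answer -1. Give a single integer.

Step 1: max=13/3, min=4, spread=1/3
  -> spread < 1/2 first at step 1
Step 2: max=511/120, min=4, spread=31/120
Step 3: max=4531/1080, min=4, spread=211/1080
Step 4: max=448843/108000, min=4, spread=16843/108000
Step 5: max=4026643/972000, min=36079/9000, spread=130111/972000
Step 6: max=120282367/29160000, min=2167159/540000, spread=3255781/29160000
Step 7: max=3599553691/874800000, min=2171107/540000, spread=82360351/874800000
Step 8: max=107727316891/26244000000, min=391306441/97200000, spread=2074577821/26244000000

Answer: 1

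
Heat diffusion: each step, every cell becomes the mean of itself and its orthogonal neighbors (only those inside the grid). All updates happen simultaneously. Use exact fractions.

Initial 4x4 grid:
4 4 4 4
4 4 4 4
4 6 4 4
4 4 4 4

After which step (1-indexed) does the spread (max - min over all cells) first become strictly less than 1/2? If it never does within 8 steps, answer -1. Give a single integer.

Step 1: max=9/2, min=4, spread=1/2
Step 2: max=111/25, min=4, spread=11/25
  -> spread < 1/2 first at step 2
Step 3: max=5167/1200, min=4, spread=367/1200
Step 4: max=23171/5400, min=1213/300, spread=1337/5400
Step 5: max=689669/162000, min=36469/9000, spread=33227/162000
Step 6: max=20654327/4860000, min=220049/54000, spread=849917/4860000
Step 7: max=616914347/145800000, min=3308533/810000, spread=21378407/145800000
Step 8: max=18462462371/4374000000, min=995688343/243000000, spread=540072197/4374000000

Answer: 2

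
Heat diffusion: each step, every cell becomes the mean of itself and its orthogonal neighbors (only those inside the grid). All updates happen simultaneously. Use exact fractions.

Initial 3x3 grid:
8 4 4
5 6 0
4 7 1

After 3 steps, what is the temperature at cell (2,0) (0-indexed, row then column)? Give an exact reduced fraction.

Answer: 10589/2160

Derivation:
Step 1: cell (2,0) = 16/3
Step 2: cell (2,0) = 187/36
Step 3: cell (2,0) = 10589/2160
Full grid after step 3:
  11149/2160 33149/7200 8149/2160
  24841/4800 13063/3000 52723/14400
  10589/2160 3461/800 7669/2160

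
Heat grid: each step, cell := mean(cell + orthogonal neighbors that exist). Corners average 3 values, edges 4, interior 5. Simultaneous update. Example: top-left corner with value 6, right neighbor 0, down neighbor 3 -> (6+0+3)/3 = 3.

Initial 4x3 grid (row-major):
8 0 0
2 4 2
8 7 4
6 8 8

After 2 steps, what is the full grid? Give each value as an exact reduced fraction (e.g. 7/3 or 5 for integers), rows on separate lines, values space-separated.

Answer: 71/18 5/2 37/18
211/48 101/25 137/48
1487/240 549/100 1237/240
61/9 549/80 115/18

Derivation:
After step 1:
  10/3 3 2/3
  11/2 3 5/2
  23/4 31/5 21/4
  22/3 29/4 20/3
After step 2:
  71/18 5/2 37/18
  211/48 101/25 137/48
  1487/240 549/100 1237/240
  61/9 549/80 115/18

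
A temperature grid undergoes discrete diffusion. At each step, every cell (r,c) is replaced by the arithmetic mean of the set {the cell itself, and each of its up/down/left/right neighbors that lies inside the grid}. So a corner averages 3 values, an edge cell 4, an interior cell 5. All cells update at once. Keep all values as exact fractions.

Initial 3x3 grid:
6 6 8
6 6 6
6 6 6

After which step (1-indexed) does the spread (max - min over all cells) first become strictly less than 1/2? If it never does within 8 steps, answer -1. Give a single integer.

Answer: 3

Derivation:
Step 1: max=20/3, min=6, spread=2/3
Step 2: max=59/9, min=6, spread=5/9
Step 3: max=689/108, min=6, spread=41/108
  -> spread < 1/2 first at step 3
Step 4: max=41011/6480, min=1091/180, spread=347/1296
Step 5: max=2439737/388800, min=10957/1800, spread=2921/15552
Step 6: max=145796539/23328000, min=1321483/216000, spread=24611/186624
Step 7: max=8716802033/1399680000, min=29816741/4860000, spread=207329/2239488
Step 8: max=521914752451/83980800000, min=1594001599/259200000, spread=1746635/26873856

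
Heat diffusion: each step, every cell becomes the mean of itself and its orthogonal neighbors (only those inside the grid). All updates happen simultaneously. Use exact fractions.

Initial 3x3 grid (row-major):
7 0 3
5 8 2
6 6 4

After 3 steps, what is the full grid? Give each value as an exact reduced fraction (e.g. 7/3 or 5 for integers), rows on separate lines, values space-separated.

Answer: 821/180 30877/7200 7627/2160
38227/7200 26723/6000 60629/14400
5801/1080 2347/450 3179/720

Derivation:
After step 1:
  4 9/2 5/3
  13/2 21/5 17/4
  17/3 6 4
After step 2:
  5 431/120 125/36
  611/120 509/100 847/240
  109/18 149/30 19/4
After step 3:
  821/180 30877/7200 7627/2160
  38227/7200 26723/6000 60629/14400
  5801/1080 2347/450 3179/720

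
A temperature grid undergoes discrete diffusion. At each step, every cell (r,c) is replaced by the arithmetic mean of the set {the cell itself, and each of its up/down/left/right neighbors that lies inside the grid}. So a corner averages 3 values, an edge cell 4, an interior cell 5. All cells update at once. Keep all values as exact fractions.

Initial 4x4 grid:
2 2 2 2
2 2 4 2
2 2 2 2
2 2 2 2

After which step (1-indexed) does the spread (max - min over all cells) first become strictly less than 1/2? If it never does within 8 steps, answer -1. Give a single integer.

Step 1: max=5/2, min=2, spread=1/2
Step 2: max=61/25, min=2, spread=11/25
  -> spread < 1/2 first at step 2
Step 3: max=2767/1200, min=2, spread=367/1200
Step 4: max=12371/5400, min=613/300, spread=1337/5400
Step 5: max=365669/162000, min=18469/9000, spread=33227/162000
Step 6: max=10934327/4860000, min=112049/54000, spread=849917/4860000
Step 7: max=325314347/145800000, min=1688533/810000, spread=21378407/145800000
Step 8: max=9714462371/4374000000, min=509688343/243000000, spread=540072197/4374000000

Answer: 2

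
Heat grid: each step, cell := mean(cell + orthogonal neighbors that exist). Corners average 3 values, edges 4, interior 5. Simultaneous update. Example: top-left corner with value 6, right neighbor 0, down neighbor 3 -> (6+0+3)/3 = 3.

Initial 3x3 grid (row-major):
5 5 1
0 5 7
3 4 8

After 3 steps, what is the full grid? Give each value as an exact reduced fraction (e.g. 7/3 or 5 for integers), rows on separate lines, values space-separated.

After step 1:
  10/3 4 13/3
  13/4 21/5 21/4
  7/3 5 19/3
After step 2:
  127/36 119/30 163/36
  787/240 217/50 1207/240
  127/36 67/15 199/36
After step 3:
  7757/2160 7363/1800 9737/2160
  52829/14400 12649/3000 69929/14400
  8117/2160 4019/900 10817/2160

Answer: 7757/2160 7363/1800 9737/2160
52829/14400 12649/3000 69929/14400
8117/2160 4019/900 10817/2160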